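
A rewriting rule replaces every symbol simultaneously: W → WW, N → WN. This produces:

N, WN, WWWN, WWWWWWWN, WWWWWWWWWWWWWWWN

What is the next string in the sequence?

φ(WWWWWWWWWWWWWWWN) expands symbol-by-symbol to WW WW WW WW WW WW WW WW WW WW WW WW WW WW WW WN; joining the 16 pieces gives the next term.

WWWWWWWWWWWWWWWWWWWWWWWWWWWWWWWN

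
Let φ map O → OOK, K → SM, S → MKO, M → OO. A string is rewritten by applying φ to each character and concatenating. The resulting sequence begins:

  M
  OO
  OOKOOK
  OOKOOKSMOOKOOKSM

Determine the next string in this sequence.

Applying the rule to each of the 16 symbols of OOKOOKSMOOKOOKSM gives the pieces OOK OOK SM OOK OOK SM MKO OO OOK OOK SM OOK OOK SM MKO OO, which concatenate to the answer.

OOKOOKSMOOKOOKSMMKOOOOOKOOKSMOOKOOKSMMKOOO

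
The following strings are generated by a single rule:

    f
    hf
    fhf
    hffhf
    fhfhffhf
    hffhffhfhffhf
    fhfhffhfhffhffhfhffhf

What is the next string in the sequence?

hffhffhfhffhffhfhffhfhffhffhfhffhf

Each term (from the third on) is the two preceding terms concatenated in order: term 3 = f·hf = fhf.
Continuing: hffhffhfhffhf · fhfhffhfhffhffhfhffhf gives term 8.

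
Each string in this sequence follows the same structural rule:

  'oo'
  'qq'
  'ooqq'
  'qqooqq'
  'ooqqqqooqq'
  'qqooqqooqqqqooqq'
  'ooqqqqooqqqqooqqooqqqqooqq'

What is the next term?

qqooqqooqqqqooqqooqqqqooqqqqooqqooqqqqooqq

This is a Fibonacci-style word recurrence s(k) = s(k−2)·s(k−1): e.g. oo·qq = ooqq.
The next term joins qqooqqooqqqqooqq and ooqqqqooqqqqooqqooqqqqooqq.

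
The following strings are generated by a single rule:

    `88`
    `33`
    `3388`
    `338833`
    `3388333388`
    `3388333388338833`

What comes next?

33883333883388333388333388

From term 3 onward, concatenate the last term with the second-to-last: 33·88 = 3388, 3388·33 = 338833, …
So term 7 is 3388333388338833·3388333388.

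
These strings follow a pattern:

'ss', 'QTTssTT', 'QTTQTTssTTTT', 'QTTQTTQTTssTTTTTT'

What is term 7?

QTTQTTQTTQTTQTTQTTssTTTTTTTTTTTT

s(k+1) = QTT·s(k)·TT, so each term gains QTT as a prefix and TT as a suffix.
From QTTQTTQTTssTTTTTT, 3 further steps: QTTQTTQTTssTTTTTT → QTTQTTQTTQTTssTTTTTTTT → QTTQTTQTTQTTQTTssTTTTTTTTTT → (answer).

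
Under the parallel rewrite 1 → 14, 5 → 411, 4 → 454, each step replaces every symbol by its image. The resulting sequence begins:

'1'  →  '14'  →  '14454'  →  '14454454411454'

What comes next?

144544544114544544114544541414454411454

Applying the rule to each of the 14 symbols of 14454454411454 gives the pieces 14 454 454 411 454 454 411 454 454 14 14 454 411 454, which concatenate to the answer.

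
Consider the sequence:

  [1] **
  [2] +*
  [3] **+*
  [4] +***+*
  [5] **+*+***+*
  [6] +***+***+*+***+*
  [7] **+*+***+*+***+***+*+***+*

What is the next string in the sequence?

+***+***+*+***+***+*+***+*+***+***+*+***+*

Each term (from the third on) is the two preceding terms concatenated in order: term 3 = **·+* = **+*.
The next term joins +***+***+*+***+* and **+*+***+*+***+***+*+***+*.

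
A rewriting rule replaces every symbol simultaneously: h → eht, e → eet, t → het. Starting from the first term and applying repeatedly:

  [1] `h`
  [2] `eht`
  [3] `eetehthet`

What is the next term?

Apply φ to eetehthet symbol by symbol: e→eet, e→eet, t→het, e→eet, h→eht, t→het, h→eht, e→eet, t→het; joined: eet eet het eet eht het eht eet het.

eeteetheteetehthetehteethet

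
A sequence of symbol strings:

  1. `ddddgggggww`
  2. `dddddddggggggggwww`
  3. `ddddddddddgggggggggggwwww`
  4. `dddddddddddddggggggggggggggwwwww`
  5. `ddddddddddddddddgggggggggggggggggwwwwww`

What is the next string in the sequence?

dddddddddddddddddddggggggggggggggggggggwwwwwww

Each string has the form d^{3n+1} g^{3n+2} w^{n+1} (n = 1, 2, …).
At n = 6 the blocks have lengths 19, 20, 7.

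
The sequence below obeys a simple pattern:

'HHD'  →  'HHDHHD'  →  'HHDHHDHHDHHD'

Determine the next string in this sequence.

HHDHHDHHDHHDHHDHHDHHDHHD

s(k+1) = s(k)·s(k) — each term doubles the last.
One more doubling of HHDHHDHHDHHD gives the answer.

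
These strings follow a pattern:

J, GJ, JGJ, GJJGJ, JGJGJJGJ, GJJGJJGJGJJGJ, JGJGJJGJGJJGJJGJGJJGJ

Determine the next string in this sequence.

This is a Fibonacci-style word recurrence s(k) = s(k−2)·s(k−1): e.g. J·GJ = JGJ.
The next term joins GJJGJJGJGJJGJ and JGJGJJGJGJJGJJGJGJJGJ.

GJJGJJGJGJJGJJGJGJJGJGJJGJJGJGJJGJ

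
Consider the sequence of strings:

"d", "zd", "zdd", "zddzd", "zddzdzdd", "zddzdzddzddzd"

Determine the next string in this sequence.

From term 3 onward, concatenate the last term with the second-to-last: zd·d = zdd, zdd·zd = zddzd, …
So term 7 is zddzdzddzddzd·zddzdzdd.

zddzdzddzddzdzddzdzdd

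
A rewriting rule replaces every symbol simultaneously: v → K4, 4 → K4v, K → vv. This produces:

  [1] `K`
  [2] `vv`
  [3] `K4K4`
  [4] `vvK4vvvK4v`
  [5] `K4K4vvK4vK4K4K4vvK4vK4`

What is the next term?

Replace each of the 22 characters of K4K4vvK4vK4K4K4vvK4vK4 in place — vv K4v vv K4v K4 K4 vv K4v K4 vv K4v vv K4v vv K4v K4 K4 vv K4v K4 vv K4v — and concatenate.

vvK4vvvK4vK4K4vvK4vK4vvK4vvvK4vvvK4vK4K4vvK4vK4vvK4v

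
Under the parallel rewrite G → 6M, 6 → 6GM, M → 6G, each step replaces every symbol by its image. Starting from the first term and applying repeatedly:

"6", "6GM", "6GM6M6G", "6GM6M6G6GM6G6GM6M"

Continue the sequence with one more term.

Rewriting the 17 symbols of 6GM6M6G6GM6G6GM6M one by one yields 6GM 6M 6G 6GM 6G 6GM 6M 6GM 6M 6G 6GM 6M 6GM 6M 6G 6GM 6G; concatenated:

6GM6M6G6GM6G6GM6M6GM6M6G6GM6M6GM6M6G6GM6G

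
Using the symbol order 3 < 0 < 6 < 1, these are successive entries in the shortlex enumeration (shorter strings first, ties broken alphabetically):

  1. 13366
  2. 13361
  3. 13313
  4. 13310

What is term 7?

13033

Continuing the enumeration 3 steps past 13310: 13310 → 13316 → 13311 → (answer).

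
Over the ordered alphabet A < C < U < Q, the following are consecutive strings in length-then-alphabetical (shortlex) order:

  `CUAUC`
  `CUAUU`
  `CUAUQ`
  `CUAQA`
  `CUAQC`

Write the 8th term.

CUCAA

Stepping forward 3 times from CUAQC: CUAQC → CUAQU → CUAQQ, then the target.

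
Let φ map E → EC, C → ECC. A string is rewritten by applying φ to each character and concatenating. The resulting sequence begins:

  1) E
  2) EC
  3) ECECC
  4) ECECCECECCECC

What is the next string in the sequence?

Rewriting the 13 symbols of ECECCECECCECC one by one yields EC ECC EC ECC ECC EC ECC EC ECC ECC EC ECC ECC; concatenated:

ECECCECECCECCECECCECECCECCECECCECC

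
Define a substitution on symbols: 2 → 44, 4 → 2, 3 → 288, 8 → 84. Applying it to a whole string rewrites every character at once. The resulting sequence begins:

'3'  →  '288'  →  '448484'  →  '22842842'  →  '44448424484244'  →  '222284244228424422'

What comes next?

φ(222284244228424422) expands symbol-by-symbol to 44 44 44 44 84 2 44 2 2 44 44 84 2 44 2 2 44 44; joining the 18 pieces gives the next term.

444444448424422444484244224444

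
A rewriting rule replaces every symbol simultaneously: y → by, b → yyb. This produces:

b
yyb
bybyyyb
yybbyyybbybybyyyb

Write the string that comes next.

Replace each of the 17 characters of yybbyyybbybybyyyb in place — by by yyb yyb by by by yyb yyb by yyb by yyb by by by yyb — and concatenate.

bybyyybyybbybybyyybyybbyyybbyyybbybybyyyb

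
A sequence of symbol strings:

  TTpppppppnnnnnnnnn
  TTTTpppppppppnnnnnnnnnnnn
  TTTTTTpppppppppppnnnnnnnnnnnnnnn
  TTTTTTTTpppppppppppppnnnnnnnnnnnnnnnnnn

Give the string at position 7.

Term n consists of 2n-2 T's, followed by 2n+3 p's, followed by 3n+3 n's, where the shown terms are n = 2, 3, 4, 5.
For term 7, n = 8, so the run lengths are 14, 19, 27.

TTTTTTTTTTTTTTpppppppppppppppppppnnnnnnnnnnnnnnnnnnnnnnnnnnn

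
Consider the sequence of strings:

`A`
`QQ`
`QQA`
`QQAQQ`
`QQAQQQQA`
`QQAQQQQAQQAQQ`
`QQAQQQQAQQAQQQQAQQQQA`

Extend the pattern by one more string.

QQAQQQQAQQAQQQQAQQQQAQQAQQQQAQQAQQ

This is a Fibonacci-style word recurrence s(k) = s(k−1)·s(k−2): e.g. QQ·A = QQA.
Continuing: QQAQQQQAQQAQQQQAQQQQA · QQAQQQQAQQAQQ gives term 8.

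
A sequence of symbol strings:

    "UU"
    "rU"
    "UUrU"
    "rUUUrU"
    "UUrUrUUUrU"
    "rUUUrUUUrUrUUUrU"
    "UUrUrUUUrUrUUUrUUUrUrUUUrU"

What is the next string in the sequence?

rUUUrUUUrUrUUUrUUUrUrUUUrUrUUUrUUUrUrUUUrU

From term 3 onward, concatenate the second-to-last term with the last: UU·rU = UUrU, rU·UUrU = rUUUrU, …
Continuing: rUUUrUUUrUrUUUrU · UUrUrUUUrUrUUUrUUUrUrUUUrU gives term 8.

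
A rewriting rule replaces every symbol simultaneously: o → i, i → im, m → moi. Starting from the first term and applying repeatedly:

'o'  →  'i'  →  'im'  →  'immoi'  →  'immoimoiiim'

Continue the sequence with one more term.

immoimoiiimmoiiimimimmoi

Expanding immoimoiiim: i→im, m→moi, m→moi, o→i, i→im, m→moi, o→i, i→im, i→im, i→im, m→moi. Concatenated: im moi moi i im moi i im im im moi.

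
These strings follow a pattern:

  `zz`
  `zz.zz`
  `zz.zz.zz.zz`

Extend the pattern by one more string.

s(k+1) = s(k)·.·s(k) — each term doubles the last with '.' between the halves.
Doubling zz.zz.zz.zz with '.' between the halves:

zz.zz.zz.zz.zz.zz.zz.zz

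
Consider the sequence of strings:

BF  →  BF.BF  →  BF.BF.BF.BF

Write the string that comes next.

Each string is two copies of the previous one joined by '.'.
So the next term is two copies of BF.BF.BF.BF with '.' between the halves.

BF.BF.BF.BF.BF.BF.BF.BF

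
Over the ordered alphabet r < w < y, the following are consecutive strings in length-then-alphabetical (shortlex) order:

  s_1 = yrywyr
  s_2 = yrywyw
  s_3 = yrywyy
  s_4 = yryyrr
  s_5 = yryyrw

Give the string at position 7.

Stepping forward 2 times from yryyrw: yryyrw → yryyry, then the target.

yryywr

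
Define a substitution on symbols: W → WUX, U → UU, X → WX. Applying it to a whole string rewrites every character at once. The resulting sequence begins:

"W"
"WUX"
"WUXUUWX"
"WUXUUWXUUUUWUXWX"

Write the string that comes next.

Rewriting the 16 symbols of WUXUUWXUUUUWUXWX one by one yields WUX UU WX UU UU WUX WX UU UU UU UU WUX UU WX WUX WX; concatenated:

WUXUUWXUUUUWUXWXUUUUUUUUWUXUUWXWUXWX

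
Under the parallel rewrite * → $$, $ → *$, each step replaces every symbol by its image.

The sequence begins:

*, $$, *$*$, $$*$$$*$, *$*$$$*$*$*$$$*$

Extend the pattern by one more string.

Rewriting the 16 symbols of *$*$$$*$*$*$$$*$ one by one yields $$ *$ $$ *$ *$ *$ $$ *$ $$ *$ $$ *$ *$ *$ $$ *$; concatenated:

$$*$$$*$*$*$$$*$$$*$$$*$*$*$$$*$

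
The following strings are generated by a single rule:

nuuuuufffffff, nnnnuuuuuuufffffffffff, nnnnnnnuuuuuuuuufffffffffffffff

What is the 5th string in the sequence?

nnnnnnnnnnnnnuuuuuuuuuuuuufffffffffffffffffffffff

Each string has the form n^{3n-2} u^{2n+3} f^{4n+3} (n = 1, 2, …).
For term 5, n = 5, so the run lengths are 13, 13, 23.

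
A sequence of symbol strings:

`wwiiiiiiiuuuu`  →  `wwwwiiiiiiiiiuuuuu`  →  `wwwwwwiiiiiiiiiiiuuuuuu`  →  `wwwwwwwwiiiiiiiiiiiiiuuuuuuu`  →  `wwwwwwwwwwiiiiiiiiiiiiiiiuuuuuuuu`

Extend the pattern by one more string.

Each string has the form w^{2n-2} i^{2n+3} u^{n+2}, where the shown terms are n = 2, 3, 4, 5, 6.
For the next term, n = 7, so the run lengths are 12, 17, 9.

wwwwwwwwwwwwiiiiiiiiiiiiiiiiiuuuuuuuuu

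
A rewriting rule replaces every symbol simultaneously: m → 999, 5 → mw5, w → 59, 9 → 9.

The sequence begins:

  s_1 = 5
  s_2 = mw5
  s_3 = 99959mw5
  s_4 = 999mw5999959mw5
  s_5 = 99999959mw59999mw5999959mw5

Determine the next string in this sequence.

Rewriting the 27 symbols of 99999959mw59999mw5999959mw5 one by one yields 9 9 9 9 9 9 mw5 9 999 59 mw5 9 9 9 9 999 59 mw5 9 9 9 9 mw5 9 999 59 mw5; concatenated:

999999mw5999959mw5999999959mw59999mw5999959mw5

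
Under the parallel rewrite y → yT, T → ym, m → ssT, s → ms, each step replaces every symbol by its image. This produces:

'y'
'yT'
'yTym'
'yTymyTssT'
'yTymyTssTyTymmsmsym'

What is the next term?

Applying the rule to each of the 19 symbols of yTymyTssTyTymmsmsym gives the pieces yT ym yT ssT yT ym ms ms ym yT ym yT ssT ssT ms ssT ms yT ssT, which concatenate to the answer.

yTymyTssTyTymmsmsymyTymyTssTssTmsssTmsyTssT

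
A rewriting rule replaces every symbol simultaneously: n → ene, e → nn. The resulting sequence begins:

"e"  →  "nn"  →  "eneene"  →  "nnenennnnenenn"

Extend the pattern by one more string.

eneenennenenneneeneeneenennenenneneene

Replace each of the 14 characters of nnenennnnenenn in place — ene ene nn ene nn ene ene ene ene nn ene nn ene ene — and concatenate.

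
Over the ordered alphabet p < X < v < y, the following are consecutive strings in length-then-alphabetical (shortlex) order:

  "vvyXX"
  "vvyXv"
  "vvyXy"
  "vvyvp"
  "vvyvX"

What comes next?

vvyvv

Treat vvyvX as a base-4 numeral over the given alphabet and add one, carrying through any trailing y's.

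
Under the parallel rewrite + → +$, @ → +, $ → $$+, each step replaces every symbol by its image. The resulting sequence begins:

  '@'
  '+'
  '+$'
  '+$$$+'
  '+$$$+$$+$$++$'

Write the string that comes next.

Applying the rule to each of the 13 symbols of +$$$+$$+$$++$ gives the pieces +$ $$+ $$+ $$+ +$ $$+ $$+ +$ $$+ $$+ +$ +$ $$+, which concatenate to the answer.

+$$$+$$+$$++$$$+$$++$$$+$$++$+$$$+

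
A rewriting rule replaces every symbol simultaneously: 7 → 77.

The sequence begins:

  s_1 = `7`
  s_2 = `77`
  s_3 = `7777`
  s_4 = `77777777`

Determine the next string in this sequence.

7777777777777777

Expanding 77777777: 7→77, 7→77, 7→77, 7→77, 7→77, 7→77, 7→77, 7→77. Concatenated: 77 77 77 77 77 77 77 77.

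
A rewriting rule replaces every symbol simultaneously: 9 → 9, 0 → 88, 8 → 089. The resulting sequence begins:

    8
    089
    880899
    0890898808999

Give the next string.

88089988089908908988089999

Applying the rule to each of the 13 symbols of 0890898808999 gives the pieces 88 089 9 88 089 9 089 089 88 089 9 9 9, which concatenate to the answer.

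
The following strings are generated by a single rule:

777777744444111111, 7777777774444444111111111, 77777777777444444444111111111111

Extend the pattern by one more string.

The n-th term is 2n+3 7's then 2n+1 4's then 3n 1's, where the shown terms are n = 2, 3, 4.
Setting n = 5 gives 13, 11, 15 characters in each block.

777777777777744444444444111111111111111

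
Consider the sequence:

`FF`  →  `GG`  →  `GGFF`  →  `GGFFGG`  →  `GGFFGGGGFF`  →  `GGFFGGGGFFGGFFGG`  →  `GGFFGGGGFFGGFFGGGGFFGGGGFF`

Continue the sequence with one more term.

From term 3 onward, concatenate the last term with the second-to-last: GG·FF = GGFF, GGFF·GG = GGFFGG, …
Continuing: GGFFGGGGFFGGFFGGGGFFGGGGFF · GGFFGGGGFFGGFFGG gives term 8.

GGFFGGGGFFGGFFGGGGFFGGGGFFGGFFGGGGFFGGFFGG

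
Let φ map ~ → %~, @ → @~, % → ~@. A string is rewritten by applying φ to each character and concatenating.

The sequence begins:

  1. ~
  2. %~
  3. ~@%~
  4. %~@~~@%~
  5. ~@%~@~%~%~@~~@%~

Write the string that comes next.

%~@~~@%~@~%~~@%~~@%~@~%~%~@~~@%~

Applying the rule to each of the 16 symbols of ~@%~@~%~%~@~~@%~ gives the pieces %~ @~ ~@ %~ @~ %~ ~@ %~ ~@ %~ @~ %~ %~ @~ ~@ %~, which concatenate to the answer.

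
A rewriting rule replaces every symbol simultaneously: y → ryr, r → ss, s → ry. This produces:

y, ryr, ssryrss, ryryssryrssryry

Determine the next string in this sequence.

ssryrssryrryryssryrssryryssryrssryr

Applying the rule to each of the 15 symbols of ryryssryrssryry gives the pieces ss ryr ss ryr ry ry ss ryr ss ry ry ss ryr ss ryr, which concatenate to the answer.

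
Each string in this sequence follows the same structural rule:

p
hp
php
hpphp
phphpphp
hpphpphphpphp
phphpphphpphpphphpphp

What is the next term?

hpphpphphpphpphphpphphpphpphphpphp

This is a Fibonacci-style word recurrence s(k) = s(k−2)·s(k−1): e.g. p·hp = php.
Continuing: hpphpphphpphp · phphpphphpphpphphpphp gives term 8.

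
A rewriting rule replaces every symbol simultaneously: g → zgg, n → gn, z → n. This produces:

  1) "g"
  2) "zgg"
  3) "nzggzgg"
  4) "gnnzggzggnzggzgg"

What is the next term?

zgggngnnzggzggnzggzgggnnzggzggnzggzgg

Applying the rule to each of the 16 symbols of gnnzggzggnzggzgg gives the pieces zgg gn gn n zgg zgg n zgg zgg gn n zgg zgg n zgg zgg, which concatenate to the answer.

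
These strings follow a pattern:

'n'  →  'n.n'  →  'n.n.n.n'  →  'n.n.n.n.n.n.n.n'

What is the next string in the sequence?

s(k+1) = s(k)·.·s(k) — each term doubles the last with '.' between the halves.
One more doubling of n.n.n.n.n.n.n.n gives the answer.

n.n.n.n.n.n.n.n.n.n.n.n.n.n.n.n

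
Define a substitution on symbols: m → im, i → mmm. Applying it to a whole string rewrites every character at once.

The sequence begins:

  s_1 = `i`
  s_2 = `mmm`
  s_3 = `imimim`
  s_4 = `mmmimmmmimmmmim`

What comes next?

φ(mmmimmmmimmmmim) expands symbol-by-symbol to im im im mmm im im im im mmm im im im im mmm im; joining the 15 pieces gives the next term.

imimimmmmimimimimmmmimimimimmmmim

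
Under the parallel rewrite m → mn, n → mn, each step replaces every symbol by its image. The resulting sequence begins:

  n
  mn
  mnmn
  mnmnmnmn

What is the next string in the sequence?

mnmnmnmnmnmnmnmn

Rewriting each symbol of mnmnmnmn: m→mn, n→mn, m→mn, n→mn, m→mn, n→mn, m→mn, n→mn, which concatenates to mn mn mn mn mn mn mn mn.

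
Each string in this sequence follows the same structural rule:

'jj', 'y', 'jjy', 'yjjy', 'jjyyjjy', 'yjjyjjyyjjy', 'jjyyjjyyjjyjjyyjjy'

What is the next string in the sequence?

From term 3 onward, concatenate the second-to-last term with the last: jj·y = jjy, y·jjy = yjjy, …
The next term joins yjjyjjyyjjy and jjyyjjyyjjyjjyyjjy.

yjjyjjyyjjyjjyyjjyyjjyjjyyjjy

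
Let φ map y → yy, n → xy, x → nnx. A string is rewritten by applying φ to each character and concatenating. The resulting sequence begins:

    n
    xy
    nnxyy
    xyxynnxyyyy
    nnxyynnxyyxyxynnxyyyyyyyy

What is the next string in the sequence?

xyxynnxyyyyxyxynnxyyyynnxyynnxyyxyxynnxyyyyyyyyyyyyyyyy

Applying the rule to each of the 25 symbols of nnxyynnxyyxyxynnxyyyyyyyy gives the pieces xy xy nnx yy yy xy xy nnx yy yy nnx yy nnx yy xy xy nnx yy yy yy yy yy yy yy yy, which concatenate to the answer.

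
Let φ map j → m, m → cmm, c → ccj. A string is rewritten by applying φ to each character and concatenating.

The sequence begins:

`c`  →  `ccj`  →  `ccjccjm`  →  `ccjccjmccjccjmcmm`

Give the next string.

ccjccjmccjccjmcmmccjccjmccjccjmcmmccjcmmcmm

Replace each of the 17 characters of ccjccjmccjccjmcmm in place — ccj ccj m ccj ccj m cmm ccj ccj m ccj ccj m cmm ccj cmm cmm — and concatenate.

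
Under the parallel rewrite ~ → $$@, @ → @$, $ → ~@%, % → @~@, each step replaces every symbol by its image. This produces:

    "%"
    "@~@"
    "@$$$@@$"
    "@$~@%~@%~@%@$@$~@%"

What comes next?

@$~@%$$@@$@~@$$@@$@~@$$@@$@~@@$~@%@$~@%$$@@$@~@

Replace each of the 18 characters of @$~@%~@%~@%@$@$~@% in place — @$ ~@% $$@ @$ @~@ $$@ @$ @~@ $$@ @$ @~@ @$ ~@% @$ ~@% $$@ @$ @~@ — and concatenate.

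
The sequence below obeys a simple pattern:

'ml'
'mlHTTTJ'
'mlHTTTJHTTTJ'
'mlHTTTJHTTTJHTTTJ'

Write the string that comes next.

Each term is the previous one with HTTTJ appended.
Applying this once more to mlHTTTJHTTTJHTTTJ:

mlHTTTJHTTTJHTTTJHTTTJ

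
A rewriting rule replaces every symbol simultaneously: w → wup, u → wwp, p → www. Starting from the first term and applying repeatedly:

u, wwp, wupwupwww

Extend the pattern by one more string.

wupwwpwwwwupwwpwwwwupwupwup

Rewriting each symbol of wupwupwww: w→wup, u→wwp, p→www, w→wup, u→wwp, p→www, w→wup, w→wup, w→wup, which concatenates to wup wwp www wup wwp www wup wup wup.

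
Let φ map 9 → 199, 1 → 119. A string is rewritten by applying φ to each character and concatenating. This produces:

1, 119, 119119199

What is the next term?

119119199119119199119199199

Rewriting each symbol of 119119199: 1→119, 1→119, 9→199, 1→119, 1→119, 9→199, 1→119, 9→199, 9→199, which concatenates to 119 119 199 119 119 199 119 199 199.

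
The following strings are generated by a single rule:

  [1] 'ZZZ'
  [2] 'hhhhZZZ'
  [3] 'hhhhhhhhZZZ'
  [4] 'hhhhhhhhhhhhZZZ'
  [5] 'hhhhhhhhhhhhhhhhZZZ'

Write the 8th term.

The strings grow by a fixed prefix hhhh each time.
From hhhhhhhhhhhhhhhhZZZ, 3 further steps: hhhhhhhhhhhhhhhhZZZ → hhhhhhhhhhhhhhhhhhhhZZZ → hhhhhhhhhhhhhhhhhhhhhhhhZZZ → (answer).

hhhhhhhhhhhhhhhhhhhhhhhhhhhhZZZ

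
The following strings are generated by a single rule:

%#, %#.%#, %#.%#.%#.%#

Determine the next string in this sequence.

Every step duplicates the string with '.' between the halves.
Doubling %#.%#.%#.%# with '.' between the halves:

%#.%#.%#.%#.%#.%#.%#.%#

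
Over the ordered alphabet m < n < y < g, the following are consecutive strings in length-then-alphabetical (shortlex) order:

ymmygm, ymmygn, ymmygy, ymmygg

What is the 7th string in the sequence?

ymmgmy

Stepping forward 3 times from ymmygg: ymmygg → ymmgmm → ymmgmn, then the target.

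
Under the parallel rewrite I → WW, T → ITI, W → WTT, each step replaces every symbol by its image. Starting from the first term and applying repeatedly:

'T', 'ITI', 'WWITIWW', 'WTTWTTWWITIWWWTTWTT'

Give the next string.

WTTITIITIWTTITIITIWTTWTTWWITIWWWTTWTTWTTITIITIWTTITIITI

Applying the rule to each of the 19 symbols of WTTWTTWWITIWWWTTWTT gives the pieces WTT ITI ITI WTT ITI ITI WTT WTT WW ITI WW WTT WTT WTT ITI ITI WTT ITI ITI, which concatenate to the answer.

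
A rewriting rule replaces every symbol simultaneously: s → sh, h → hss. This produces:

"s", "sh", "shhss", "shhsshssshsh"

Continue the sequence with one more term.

Rewriting each symbol of shhsshssshsh: s→sh, h→hss, h→hss, s→sh, s→sh, h→hss, s→sh, s→sh, s→sh, h→hss, s→sh, h→hss, which concatenates to sh hss hss sh sh hss sh sh sh hss sh hss.

shhsshssshshhssshshshhssshhss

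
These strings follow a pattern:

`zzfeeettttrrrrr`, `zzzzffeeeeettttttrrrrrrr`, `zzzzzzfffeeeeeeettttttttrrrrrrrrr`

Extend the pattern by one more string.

Each string has the form z^{2n} f^{n} e^{2n+1} t^{2n+2} r^{2n+3} (n = 1, 2, …).
For the next term, n = 4, so the run lengths are 8, 4, 9, 10, 11.

zzzzzzzzffffeeeeeeeeettttttttttrrrrrrrrrrr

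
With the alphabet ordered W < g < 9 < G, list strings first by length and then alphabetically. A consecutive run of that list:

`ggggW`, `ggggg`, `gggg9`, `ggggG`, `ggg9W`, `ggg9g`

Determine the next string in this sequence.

Treat ggg9g as a base-4 numeral over the given alphabet and add one, carrying through any trailing G's.

ggg99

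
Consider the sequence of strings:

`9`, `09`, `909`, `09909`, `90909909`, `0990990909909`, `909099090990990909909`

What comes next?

This is a Fibonacci-style word recurrence s(k) = s(k−2)·s(k−1): e.g. 9·09 = 909.
So term 8 is 0990990909909·909099090990990909909.

0990990909909909099090990990909909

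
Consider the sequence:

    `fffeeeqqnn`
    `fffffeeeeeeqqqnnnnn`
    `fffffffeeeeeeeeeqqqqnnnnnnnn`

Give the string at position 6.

fffffffffffffeeeeeeeeeeeeeeeeeeqqqqqqqnnnnnnnnnnnnnnnnn

The n-th term is 2n+1 f's then 3n e's then n+1 q's then 3n-1 n's (n = 1, 2, …).
Setting n = 6 gives 13, 18, 7, 17 characters in each block.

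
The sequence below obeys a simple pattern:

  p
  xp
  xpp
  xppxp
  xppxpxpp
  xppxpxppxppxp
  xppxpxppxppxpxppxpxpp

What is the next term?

xppxpxppxppxpxppxpxppxppxpxppxppxp

Each term (from the third on) is the previous term followed by the one before it: term 3 = xp·p = xpp.
So term 8 is xppxpxppxppxpxppxpxpp·xppxpxppxppxp.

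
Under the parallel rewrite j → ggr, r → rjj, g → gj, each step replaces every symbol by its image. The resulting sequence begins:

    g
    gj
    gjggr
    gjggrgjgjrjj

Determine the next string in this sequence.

Rewriting each symbol of gjggrgjgjrjj: g→gj, j→ggr, g→gj, g→gj, r→rjj, g→gj, j→ggr, g→gj, j→ggr, r→rjj, j→ggr, j→ggr, which concatenates to gj ggr gj gj rjj gj ggr gj ggr rjj ggr ggr.

gjggrgjgjrjjgjggrgjggrrjjggrggr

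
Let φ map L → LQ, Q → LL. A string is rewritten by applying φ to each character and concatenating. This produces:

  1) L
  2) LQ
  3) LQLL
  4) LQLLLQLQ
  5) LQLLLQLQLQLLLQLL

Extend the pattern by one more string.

Replace each of the 16 characters of LQLLLQLQLQLLLQLL in place — LQ LL LQ LQ LQ LL LQ LL LQ LL LQ LQ LQ LL LQ LQ — and concatenate.

LQLLLQLQLQLLLQLLLQLLLQLQLQLLLQLQ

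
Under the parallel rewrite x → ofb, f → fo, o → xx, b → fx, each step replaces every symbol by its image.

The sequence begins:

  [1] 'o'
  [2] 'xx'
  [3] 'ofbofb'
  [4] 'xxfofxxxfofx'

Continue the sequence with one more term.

Rewriting each symbol of xxfofxxxfofx: x→ofb, x→ofb, f→fo, o→xx, f→fo, x→ofb, x→ofb, x→ofb, f→fo, o→xx, f→fo, x→ofb, which concatenates to ofb ofb fo xx fo ofb ofb ofb fo xx fo ofb.

ofbofbfoxxfoofbofbofbfoxxfoofb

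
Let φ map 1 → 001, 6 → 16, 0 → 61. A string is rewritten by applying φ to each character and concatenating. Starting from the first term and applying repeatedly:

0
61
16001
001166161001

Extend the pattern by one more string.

61610010011616001160016161001

Rewriting each symbol of 001166161001: 0→61, 0→61, 1→001, 1→001, 6→16, 6→16, 1→001, 6→16, 1→001, 0→61, 0→61, 1→001, which concatenates to 61 61 001 001 16 16 001 16 001 61 61 001.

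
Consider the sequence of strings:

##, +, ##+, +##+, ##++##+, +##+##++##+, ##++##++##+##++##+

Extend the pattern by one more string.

Each term (from the third on) is the two preceding terms concatenated in order: term 3 = ##·+ = ##+.
Continuing: +##+##++##+ · ##++##++##+##++##+ gives term 8.

+##+##++##+##++##++##+##++##+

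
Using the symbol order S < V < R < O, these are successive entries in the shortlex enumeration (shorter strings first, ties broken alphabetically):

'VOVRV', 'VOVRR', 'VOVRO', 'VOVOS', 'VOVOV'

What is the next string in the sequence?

The successor of VOVOV increments the rightmost position that isn't already O and resets every position after it to S.

VOVOR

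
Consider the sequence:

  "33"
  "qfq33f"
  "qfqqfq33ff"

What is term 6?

s(k+1) = qfq·s(k)·f, so each term gains qfq as a prefix and f as a suffix.
From qfqqfq33ff, 3 further steps: qfqqfq33ff → qfqqfqqfq33fff → qfqqfqqfqqfq33ffff → (answer).

qfqqfqqfqqfqqfq33fffff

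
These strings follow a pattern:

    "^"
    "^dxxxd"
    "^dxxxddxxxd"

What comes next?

^dxxxddxxxddxxxd

The strings grow by a fixed suffix dxxxd each time.
So the next term is ^dxxxddxxxd·dxxxd.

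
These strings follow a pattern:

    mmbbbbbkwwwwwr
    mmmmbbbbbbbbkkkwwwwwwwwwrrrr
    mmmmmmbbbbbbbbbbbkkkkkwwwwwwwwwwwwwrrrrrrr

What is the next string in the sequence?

Reading off run lengths: m runs 2, 4, 6; b runs 5, 8, 11; k runs 1, 3, 5; w runs 5, 9, 13; r runs 1, 4, 7 — each is linear in n (n = 1, 2, …).
For the next term, n = 4, so the run lengths are 8, 14, 7, 17, 10.

mmmmmmmmbbbbbbbbbbbbbbkkkkkkkwwwwwwwwwwwwwwwwwrrrrrrrrrr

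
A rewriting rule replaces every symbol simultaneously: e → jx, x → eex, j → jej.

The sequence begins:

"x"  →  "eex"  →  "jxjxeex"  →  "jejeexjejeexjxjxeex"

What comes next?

Rewriting the 19 symbols of jejeexjejeexjxjxeex one by one yields jej jx jej jx jx eex jej jx jej jx jx eex jej eex jej eex jx jx eex; concatenated:

jejjxjejjxjxeexjejjxjejjxjxeexjejeexjejeexjxjxeex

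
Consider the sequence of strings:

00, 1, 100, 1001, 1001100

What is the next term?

This is a Fibonacci-style word recurrence s(k) = s(k−1)·s(k−2): e.g. 1·00 = 100.
The next term joins 1001100 and 1001.

10011001001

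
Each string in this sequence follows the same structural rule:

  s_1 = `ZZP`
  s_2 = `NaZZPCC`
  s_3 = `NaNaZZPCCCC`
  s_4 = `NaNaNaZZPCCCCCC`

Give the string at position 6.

Each term wraps the previous one in Na on the left and CC on the right.
From NaNaNaZZPCCCCCC, 2 further steps: NaNaNaZZPCCCCCC → NaNaNaNaZZPCCCCCCCC → (answer).

NaNaNaNaNaZZPCCCCCCCCCC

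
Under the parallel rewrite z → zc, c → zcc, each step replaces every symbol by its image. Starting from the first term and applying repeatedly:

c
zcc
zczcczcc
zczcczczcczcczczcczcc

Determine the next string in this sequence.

zczcczczcczcczczcczczcczcczczcczcczczcczczcczcczczcczcc

Replace each of the 21 characters of zczcczczcczcczczcczcc in place — zc zcc zc zcc zcc zc zcc zc zcc zcc zc zcc zcc zc zcc zc zcc zcc zc zcc zcc — and concatenate.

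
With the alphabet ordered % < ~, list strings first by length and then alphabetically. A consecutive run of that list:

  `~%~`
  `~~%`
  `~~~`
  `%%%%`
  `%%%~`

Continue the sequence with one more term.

%%~%

Treat %%%~ as a base-2 numeral over the given alphabet and add one, carrying through any trailing ~'s.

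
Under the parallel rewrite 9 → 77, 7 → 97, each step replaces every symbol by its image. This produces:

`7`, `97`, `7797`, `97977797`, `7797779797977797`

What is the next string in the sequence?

Replace each of the 16 characters of 7797779797977797 in place — 97 97 77 97 97 97 77 97 77 97 77 97 97 97 77 97 — and concatenate.

97977797979777977797779797977797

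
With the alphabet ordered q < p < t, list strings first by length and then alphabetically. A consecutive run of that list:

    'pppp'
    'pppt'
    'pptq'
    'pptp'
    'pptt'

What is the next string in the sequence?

ptqq

Treat pptt as a base-3 numeral over the given alphabet and add one, carrying through any trailing t's.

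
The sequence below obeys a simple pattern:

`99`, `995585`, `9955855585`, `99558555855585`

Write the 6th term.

The strings grow by a fixed suffix 5585 each time.
From 99558555855585, 2 further steps: 99558555855585 → 995585558555855585 → (answer).

9955855585558555855585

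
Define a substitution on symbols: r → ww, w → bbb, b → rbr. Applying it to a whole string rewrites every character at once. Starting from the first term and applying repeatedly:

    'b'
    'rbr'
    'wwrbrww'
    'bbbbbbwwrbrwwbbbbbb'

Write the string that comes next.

Rewriting the 19 symbols of bbbbbbwwrbrwwbbbbbb one by one yields rbr rbr rbr rbr rbr rbr bbb bbb ww rbr ww bbb bbb rbr rbr rbr rbr rbr rbr; concatenated:

rbrrbrrbrrbrrbrrbrbbbbbbwwrbrwwbbbbbbrbrrbrrbrrbrrbrrbr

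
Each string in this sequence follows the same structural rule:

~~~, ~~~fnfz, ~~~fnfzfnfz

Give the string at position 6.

~~~fnfzfnfzfnfzfnfzfnfz

The strings grow by a fixed suffix fnfz each time.
From ~~~fnfzfnfz, 3 further steps: ~~~fnfzfnfz → ~~~fnfzfnfzfnfz → ~~~fnfzfnfzfnfzfnfz → (answer).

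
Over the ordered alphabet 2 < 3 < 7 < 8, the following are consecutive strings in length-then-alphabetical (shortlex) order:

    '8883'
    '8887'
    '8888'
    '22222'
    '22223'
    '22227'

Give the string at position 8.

22232

Stepping forward 2 times from 22227: 22227 → 22228, then the target.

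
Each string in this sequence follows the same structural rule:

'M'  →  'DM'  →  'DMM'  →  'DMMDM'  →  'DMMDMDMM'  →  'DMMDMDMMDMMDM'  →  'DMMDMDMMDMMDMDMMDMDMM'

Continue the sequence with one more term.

From term 3 onward, concatenate the last term with the second-to-last: DM·M = DMM, DMM·DM = DMMDM, …
The next term joins DMMDMDMMDMMDMDMMDMDMM and DMMDMDMMDMMDM.

DMMDMDMMDMMDMDMMDMDMMDMMDMDMMDMMDM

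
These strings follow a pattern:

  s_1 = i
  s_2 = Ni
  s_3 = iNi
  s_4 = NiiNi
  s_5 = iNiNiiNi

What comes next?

Each term (from the third on) is the two preceding terms concatenated in order: term 3 = i·Ni = iNi.
Continuing: NiiNi · iNiNiiNi gives term 6.

NiiNiiNiNiiNi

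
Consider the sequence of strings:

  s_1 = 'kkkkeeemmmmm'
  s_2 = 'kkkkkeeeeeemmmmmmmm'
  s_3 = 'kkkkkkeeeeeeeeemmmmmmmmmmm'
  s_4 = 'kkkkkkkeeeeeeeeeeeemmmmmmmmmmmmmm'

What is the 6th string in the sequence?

kkkkkkkkkeeeeeeeeeeeeeeeeeemmmmmmmmmmmmmmmmmmmm

Reading off run lengths: k runs 4, 5, 6, 7; e runs 3, 6, 9, 12; m runs 5, 8, 11, 14 — each is linear in n (n = 1, 2, …).
For term 6, n = 6, so the run lengths are 9, 18, 20.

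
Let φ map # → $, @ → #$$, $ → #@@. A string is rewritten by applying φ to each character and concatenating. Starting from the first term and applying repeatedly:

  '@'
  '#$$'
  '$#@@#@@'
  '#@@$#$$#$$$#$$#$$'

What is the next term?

$#$$#$$#@@$#@@#@@$#@@#@@#@@$#@@#@@$#@@#@@

φ(#@@$#$$#$$$#$$#$$) expands symbol-by-symbol to $ #$$ #$$ #@@ $ #@@ #@@ $ #@@ #@@ #@@ $ #@@ #@@ $ #@@ #@@; joining the 17 pieces gives the next term.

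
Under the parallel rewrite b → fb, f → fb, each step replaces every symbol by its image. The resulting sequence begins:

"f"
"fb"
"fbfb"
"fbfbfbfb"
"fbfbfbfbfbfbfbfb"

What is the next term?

Rewriting the 16 symbols of fbfbfbfbfbfbfbfb one by one yields fb fb fb fb fb fb fb fb fb fb fb fb fb fb fb fb; concatenated:

fbfbfbfbfbfbfbfbfbfbfbfbfbfbfbfb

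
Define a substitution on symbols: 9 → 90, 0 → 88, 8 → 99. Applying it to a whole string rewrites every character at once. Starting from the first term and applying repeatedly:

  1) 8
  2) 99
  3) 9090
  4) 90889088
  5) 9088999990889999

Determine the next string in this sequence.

Replace each of the 16 characters of 9088999990889999 in place — 90 88 99 99 90 90 90 90 90 88 99 99 90 90 90 90 — and concatenate.

90889999909090909088999990909090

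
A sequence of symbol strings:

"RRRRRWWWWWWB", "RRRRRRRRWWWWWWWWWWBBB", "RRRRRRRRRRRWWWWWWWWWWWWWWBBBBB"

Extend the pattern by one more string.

RRRRRRRRRRRRRRWWWWWWWWWWWWWWWWWWBBBBBBB

The n-th term is 3n+2 R's then 4n+2 W's then 2n-1 B's (n = 1, 2, …).
At n = 4 the blocks have lengths 14, 18, 7.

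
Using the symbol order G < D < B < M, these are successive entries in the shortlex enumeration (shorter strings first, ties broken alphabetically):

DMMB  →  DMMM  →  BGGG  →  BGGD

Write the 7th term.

BGDG

Advancing 3 positions from BGGD through BGGD → BGGB → BGGM reaches term 7.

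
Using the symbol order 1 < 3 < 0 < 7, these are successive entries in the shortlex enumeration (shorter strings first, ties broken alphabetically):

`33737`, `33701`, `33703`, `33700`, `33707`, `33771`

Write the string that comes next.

33773

Treat 33771 as a base-4 numeral over the given alphabet and add one, carrying through any trailing 7's.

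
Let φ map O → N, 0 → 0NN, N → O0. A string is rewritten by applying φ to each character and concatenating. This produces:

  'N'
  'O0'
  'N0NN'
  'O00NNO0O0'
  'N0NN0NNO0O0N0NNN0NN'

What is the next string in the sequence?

Rewriting the 19 symbols of N0NN0NNO0O0N0NNN0NN one by one yields O0 0NN O0 O0 0NN O0 O0 N 0NN N 0NN O0 0NN O0 O0 O0 0NN O0 O0; concatenated:

O00NNO0O00NNO0O0N0NNN0NNO00NNO0O0O00NNO0O0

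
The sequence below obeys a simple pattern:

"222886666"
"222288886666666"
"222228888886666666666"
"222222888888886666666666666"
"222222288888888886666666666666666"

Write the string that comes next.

The n-th term is n+2 2's then 2n 8's then 3n+1 6's (n = 1, 2, …).
For the next term, n = 6, so the run lengths are 8, 12, 19.

222222228888888888886666666666666666666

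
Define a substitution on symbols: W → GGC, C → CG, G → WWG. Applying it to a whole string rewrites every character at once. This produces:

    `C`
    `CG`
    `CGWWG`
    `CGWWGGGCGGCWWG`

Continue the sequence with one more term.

CGWWGGGCGGCWWGWWGWWGCGWWGWWGCGGGCGGCWWG

Applying the rule to each of the 14 symbols of CGWWGGGCGGCWWG gives the pieces CG WWG GGC GGC WWG WWG WWG CG WWG WWG CG GGC GGC WWG, which concatenate to the answer.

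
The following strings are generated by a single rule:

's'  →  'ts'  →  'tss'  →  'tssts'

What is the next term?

tsststss

Each term (from the third on) is the previous term followed by the one before it: term 3 = ts·s = tss.
So term 5 is tssts·tss.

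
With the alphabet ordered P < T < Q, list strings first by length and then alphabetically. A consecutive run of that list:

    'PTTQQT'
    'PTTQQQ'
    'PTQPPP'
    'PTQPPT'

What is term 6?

PTQPTP

Continuing the enumeration 2 steps past PTQPPT: PTQPPT → PTQPPQ → (answer).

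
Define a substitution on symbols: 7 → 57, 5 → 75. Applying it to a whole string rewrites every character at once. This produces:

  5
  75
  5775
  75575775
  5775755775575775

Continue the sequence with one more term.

Rewriting the 16 symbols of 5775755775575775 one by one yields 75 57 57 75 57 75 75 57 57 75 75 57 75 57 57 75; concatenated:

75575775577575575775755775575775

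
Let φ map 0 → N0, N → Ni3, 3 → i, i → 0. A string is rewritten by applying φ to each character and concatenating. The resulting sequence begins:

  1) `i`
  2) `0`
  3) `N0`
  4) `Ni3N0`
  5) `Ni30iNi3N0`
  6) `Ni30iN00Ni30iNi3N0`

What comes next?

Rewriting the 18 symbols of Ni30iN00Ni30iNi3N0 one by one yields Ni3 0 i N0 0 Ni3 N0 N0 Ni3 0 i N0 0 Ni3 0 i Ni3 N0; concatenated:

Ni30iN00Ni3N0N0Ni30iN00Ni30iNi3N0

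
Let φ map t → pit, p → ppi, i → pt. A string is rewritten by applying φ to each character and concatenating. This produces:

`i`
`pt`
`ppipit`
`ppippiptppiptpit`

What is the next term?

φ(ppippiptppiptpit) expands symbol-by-symbol to ppi ppi pt ppi ppi pt ppi pit ppi ppi pt ppi pit ppi pt pit; joining the 16 pieces gives the next term.

ppippiptppippiptppipitppippiptppipitppiptpit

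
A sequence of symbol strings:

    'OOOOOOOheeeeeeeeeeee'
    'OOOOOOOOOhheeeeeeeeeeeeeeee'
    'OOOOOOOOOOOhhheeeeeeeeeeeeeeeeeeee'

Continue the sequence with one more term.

OOOOOOOOOOOOOhhhheeeeeeeeeeeeeeeeeeeeeeee

Term n consists of 2n+1 O's, followed by n-2 h's, followed by 4n e's, where the shown terms are n = 3, 4, 5.
At n = 6 the blocks have lengths 13, 4, 24.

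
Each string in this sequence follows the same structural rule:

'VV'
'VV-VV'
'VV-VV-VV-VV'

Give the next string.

s(k+1) = s(k)·-·s(k) — each term doubles the last with '-' between the halves.
Doubling VV-VV-VV-VV with '-' between the halves:

VV-VV-VV-VV-VV-VV-VV-VV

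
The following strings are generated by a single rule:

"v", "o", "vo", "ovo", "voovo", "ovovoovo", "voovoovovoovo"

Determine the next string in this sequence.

ovovoovovoovoovovoovo

This is a Fibonacci-style word recurrence s(k) = s(k−2)·s(k−1): e.g. v·o = vo.
So term 8 is ovovoovo·voovoovovoovo.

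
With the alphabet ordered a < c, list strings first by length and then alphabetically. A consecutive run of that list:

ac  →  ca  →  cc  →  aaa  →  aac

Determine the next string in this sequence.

Treat aac as a base-2 numeral over the given alphabet and add one, carrying through any trailing c's.

aca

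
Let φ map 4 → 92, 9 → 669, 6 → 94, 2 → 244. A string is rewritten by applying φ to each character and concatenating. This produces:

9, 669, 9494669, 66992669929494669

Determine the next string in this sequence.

Rewriting the 17 symbols of 66992669929494669 one by one yields 94 94 669 669 244 94 94 669 669 244 669 92 669 92 94 94 669; concatenated:

9494669669244949466966924466992669929494669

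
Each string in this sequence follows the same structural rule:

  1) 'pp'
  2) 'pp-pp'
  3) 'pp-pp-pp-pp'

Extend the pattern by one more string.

pp-pp-pp-pp-pp-pp-pp-pp

Each string is two copies of the previous one joined by '-'.
One more doubling of pp-pp-pp-pp gives the answer.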